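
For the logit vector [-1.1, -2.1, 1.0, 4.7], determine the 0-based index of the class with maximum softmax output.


Softmax is a monotonic transformation, so it preserves the argmax.
We need to find the index of the maximum logit.
Index 0: -1.1
Index 1: -2.1
Index 2: 1.0
Index 3: 4.7
Maximum logit = 4.7 at index 3

3


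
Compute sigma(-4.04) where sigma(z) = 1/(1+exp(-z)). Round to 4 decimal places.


sigmoid(z) = 1 / (1 + exp(-z))
exp(-(-4.04)) = exp(4.04) = 56.8263
1 + 56.8263 = 57.8263
1 / 57.8263 = 0.0173

0.0173


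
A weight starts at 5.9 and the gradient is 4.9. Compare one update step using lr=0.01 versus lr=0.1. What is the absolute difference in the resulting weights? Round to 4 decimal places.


With lr=0.01: w_new = 5.9 - 0.01 * 4.9 = 5.851
With lr=0.1: w_new = 5.9 - 0.1 * 4.9 = 5.41
Absolute difference = |5.851 - 5.41|
= 0.4410

0.4410


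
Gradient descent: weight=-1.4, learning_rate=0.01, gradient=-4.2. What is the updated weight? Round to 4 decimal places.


w_new = w_old - lr * gradient
= -1.4 - 0.01 * -4.2
= -1.4 - (-0.042)
= -1.3580

-1.3580


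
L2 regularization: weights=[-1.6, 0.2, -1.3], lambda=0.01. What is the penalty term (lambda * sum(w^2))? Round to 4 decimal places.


Squaring each weight:
(-1.6)^2 = 2.56
0.2^2 = 0.04
(-1.3)^2 = 1.69
Sum of squares = 4.29
Penalty = 0.01 * 4.29 = 0.0429

0.0429


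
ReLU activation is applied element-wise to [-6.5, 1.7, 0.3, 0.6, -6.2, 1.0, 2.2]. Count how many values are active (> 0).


ReLU(x) = max(0, x) for each element:
ReLU(-6.5) = 0
ReLU(1.7) = 1.7
ReLU(0.3) = 0.3
ReLU(0.6) = 0.6
ReLU(-6.2) = 0
ReLU(1.0) = 1.0
ReLU(2.2) = 2.2
Active neurons (>0): 5

5


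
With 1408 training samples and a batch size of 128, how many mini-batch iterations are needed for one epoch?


Iterations per epoch = dataset_size / batch_size
= 1408 / 128
= 11

11


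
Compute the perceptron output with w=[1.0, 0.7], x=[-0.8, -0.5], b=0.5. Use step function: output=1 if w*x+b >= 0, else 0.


z = w . x + b
= 1.0*-0.8 + 0.7*-0.5 + 0.5
= -0.8 + -0.35 + 0.5
= -1.15 + 0.5
= -0.65
Since z = -0.65 < 0, output = 0

0


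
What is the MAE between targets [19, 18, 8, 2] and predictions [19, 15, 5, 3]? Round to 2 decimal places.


Absolute errors: [0, 3, 3, 1]
Sum of absolute errors = 7
MAE = 7 / 4 = 1.75

1.75


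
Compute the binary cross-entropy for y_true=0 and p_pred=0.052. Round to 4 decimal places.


For y=0: Loss = -log(1-p)
= -log(1 - 0.052)
= -log(0.948)
= -(-0.0534)
= 0.0534

0.0534


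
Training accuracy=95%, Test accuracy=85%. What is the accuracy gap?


Gap = train_accuracy - test_accuracy
= 95 - 85
= 10%
This moderate gap may indicate mild overfitting.

10


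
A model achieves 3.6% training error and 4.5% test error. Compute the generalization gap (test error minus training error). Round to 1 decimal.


Generalization gap = test_error - train_error
= 4.5 - 3.6
= 0.9%
A small gap suggests good generalization.

0.9


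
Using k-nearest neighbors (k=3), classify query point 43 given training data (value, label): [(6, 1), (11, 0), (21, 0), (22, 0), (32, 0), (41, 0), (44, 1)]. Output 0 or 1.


Distances from query 43:
Point 44 (class 1): distance = 1
Point 41 (class 0): distance = 2
Point 32 (class 0): distance = 11
K=3 nearest neighbors: classes = [1, 0, 0]
Votes for class 1: 1 / 3
Majority vote => class 0

0


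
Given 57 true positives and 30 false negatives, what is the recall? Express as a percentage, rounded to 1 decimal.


Recall = TP / (TP + FN) * 100
= 57 / (57 + 30)
= 57 / 87
= 0.6552
= 65.5%

65.5


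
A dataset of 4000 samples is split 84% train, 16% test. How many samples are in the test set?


Train samples = 4000 * 84% = 3360
Test samples = 4000 - 3360
= 640

640


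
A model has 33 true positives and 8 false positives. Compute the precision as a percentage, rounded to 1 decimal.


Precision = TP / (TP + FP) * 100
= 33 / (33 + 8)
= 33 / 41
= 0.8049
= 80.5%

80.5


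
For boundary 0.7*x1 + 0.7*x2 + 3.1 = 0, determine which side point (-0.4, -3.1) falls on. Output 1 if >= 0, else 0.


Compute 0.7 * -0.4 + 0.7 * -3.1 + 3.1
= -0.28 + -2.17 + 3.1
= 0.65
Since 0.65 >= 0, the point is on the positive side.

1


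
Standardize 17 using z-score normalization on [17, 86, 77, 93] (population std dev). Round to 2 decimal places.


Mean = (17 + 86 + 77 + 93) / 4 = 68.25
Variance = sum((x_i - mean)^2) / n = 907.6875
Std = sqrt(907.6875) = 30.1279
Z = (x - mean) / std
= (17 - 68.25) / 30.1279
= -51.25 / 30.1279
= -1.70

-1.70


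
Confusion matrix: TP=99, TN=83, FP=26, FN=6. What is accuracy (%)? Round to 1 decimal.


Accuracy = (TP + TN) / (TP + TN + FP + FN) * 100
= (99 + 83) / (99 + 83 + 26 + 6)
= 182 / 214
= 0.8505
= 85.0%

85.0


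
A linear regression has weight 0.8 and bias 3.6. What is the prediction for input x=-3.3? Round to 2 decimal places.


y = 0.8 * -3.3 + (3.6)
= -2.64 + (3.6)
= 0.96

0.96


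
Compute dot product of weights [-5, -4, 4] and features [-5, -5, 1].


Element-wise products:
-5 * -5 = 25
-4 * -5 = 20
4 * 1 = 4
Sum = 25 + 20 + 4
= 49

49


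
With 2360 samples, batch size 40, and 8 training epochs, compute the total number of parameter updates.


Iterations per epoch = 2360 / 40 = 59
Total updates = iterations_per_epoch * epochs
= 59 * 8
= 472

472


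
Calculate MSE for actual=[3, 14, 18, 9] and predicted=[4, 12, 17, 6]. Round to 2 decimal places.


Differences: [-1, 2, 1, 3]
Squared errors: [1, 4, 1, 9]
Sum of squared errors = 15
MSE = 15 / 4 = 3.75

3.75


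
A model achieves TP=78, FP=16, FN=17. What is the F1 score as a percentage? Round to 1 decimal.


Precision = TP / (TP + FP) = 78 / 94 = 0.8298
Recall = TP / (TP + FN) = 78 / 95 = 0.8211
F1 = 2 * P * R / (P + R)
= 2 * 0.8298 * 0.8211 / (0.8298 + 0.8211)
= 1.3626 / 1.6508
= 0.8254
As percentage: 82.5%

82.5


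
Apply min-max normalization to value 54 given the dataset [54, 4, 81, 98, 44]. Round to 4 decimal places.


Min = 4, Max = 98
Range = 98 - 4 = 94
Scaled = (x - min) / (max - min)
= (54 - 4) / 94
= 50 / 94
= 0.5319

0.5319


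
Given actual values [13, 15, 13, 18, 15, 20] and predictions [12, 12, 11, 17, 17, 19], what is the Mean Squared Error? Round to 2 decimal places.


Differences: [1, 3, 2, 1, -2, 1]
Squared errors: [1, 9, 4, 1, 4, 1]
Sum of squared errors = 20
MSE = 20 / 6 = 3.33

3.33


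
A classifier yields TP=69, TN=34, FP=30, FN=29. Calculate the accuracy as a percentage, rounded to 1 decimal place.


Accuracy = (TP + TN) / (TP + TN + FP + FN) * 100
= (69 + 34) / (69 + 34 + 30 + 29)
= 103 / 162
= 0.6358
= 63.6%

63.6


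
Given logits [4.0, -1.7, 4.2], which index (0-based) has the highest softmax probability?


Softmax is a monotonic transformation, so it preserves the argmax.
We need to find the index of the maximum logit.
Index 0: 4.0
Index 1: -1.7
Index 2: 4.2
Maximum logit = 4.2 at index 2

2


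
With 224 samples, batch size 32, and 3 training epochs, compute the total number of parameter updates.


Iterations per epoch = 224 / 32 = 7
Total updates = iterations_per_epoch * epochs
= 7 * 3
= 21

21


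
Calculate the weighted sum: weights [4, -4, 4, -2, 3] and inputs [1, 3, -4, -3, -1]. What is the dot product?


Element-wise products:
4 * 1 = 4
-4 * 3 = -12
4 * -4 = -16
-2 * -3 = 6
3 * -1 = -3
Sum = 4 + -12 + -16 + 6 + -3
= -21

-21


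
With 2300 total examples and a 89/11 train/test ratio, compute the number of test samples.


Train samples = 2300 * 89% = 2047
Test samples = 2300 - 2047
= 253

253


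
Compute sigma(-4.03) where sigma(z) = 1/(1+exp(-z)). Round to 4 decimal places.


sigmoid(z) = 1 / (1 + exp(-z))
exp(-(-4.03)) = exp(4.03) = 56.2609
1 + 56.2609 = 57.2609
1 / 57.2609 = 0.0175

0.0175


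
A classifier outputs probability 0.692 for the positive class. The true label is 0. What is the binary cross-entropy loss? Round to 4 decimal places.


For y=0: Loss = -log(1-p)
= -log(1 - 0.692)
= -log(0.308)
= -(-1.1777)
= 1.1777

1.1777


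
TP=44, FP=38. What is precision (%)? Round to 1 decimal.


Precision = TP / (TP + FP) * 100
= 44 / (44 + 38)
= 44 / 82
= 0.5366
= 53.7%

53.7


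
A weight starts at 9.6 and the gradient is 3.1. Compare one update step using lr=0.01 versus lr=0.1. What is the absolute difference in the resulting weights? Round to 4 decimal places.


With lr=0.01: w_new = 9.6 - 0.01 * 3.1 = 9.569
With lr=0.1: w_new = 9.6 - 0.1 * 3.1 = 9.29
Absolute difference = |9.569 - 9.29|
= 0.2790

0.2790


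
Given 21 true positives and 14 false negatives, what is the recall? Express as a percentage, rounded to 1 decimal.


Recall = TP / (TP + FN) * 100
= 21 / (21 + 14)
= 21 / 35
= 0.6
= 60.0%

60.0


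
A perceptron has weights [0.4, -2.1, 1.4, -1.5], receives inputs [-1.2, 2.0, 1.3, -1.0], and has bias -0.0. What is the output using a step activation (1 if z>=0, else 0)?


z = w . x + b
= 0.4*-1.2 + -2.1*2.0 + 1.4*1.3 + -1.5*-1.0 + -0.0
= -0.48 + -4.2 + 1.82 + 1.5 + -0.0
= -1.36 + -0.0
= -1.36
Since z = -1.36 < 0, output = 0

0


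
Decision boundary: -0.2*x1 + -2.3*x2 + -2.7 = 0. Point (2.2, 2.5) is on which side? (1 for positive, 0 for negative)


Compute -0.2 * 2.2 + -2.3 * 2.5 + -2.7
= -0.44 + -5.75 + -2.7
= -8.89
Since -8.89 < 0, the point is on the negative side.

0


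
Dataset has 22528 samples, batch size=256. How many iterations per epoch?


Iterations per epoch = dataset_size / batch_size
= 22528 / 256
= 88

88


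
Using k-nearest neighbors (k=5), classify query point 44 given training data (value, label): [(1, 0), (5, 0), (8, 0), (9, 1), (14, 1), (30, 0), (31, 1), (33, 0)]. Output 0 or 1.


Distances from query 44:
Point 33 (class 0): distance = 11
Point 31 (class 1): distance = 13
Point 30 (class 0): distance = 14
Point 14 (class 1): distance = 30
Point 9 (class 1): distance = 35
K=5 nearest neighbors: classes = [0, 1, 0, 1, 1]
Votes for class 1: 3 / 5
Majority vote => class 1

1


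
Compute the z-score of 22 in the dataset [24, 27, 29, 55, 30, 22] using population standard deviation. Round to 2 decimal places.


Mean = (24 + 27 + 29 + 55 + 30 + 22) / 6 = 31.1667
Variance = sum((x_i - mean)^2) / n = 121.1389
Std = sqrt(121.1389) = 11.0063
Z = (x - mean) / std
= (22 - 31.1667) / 11.0063
= -9.1667 / 11.0063
= -0.83

-0.83


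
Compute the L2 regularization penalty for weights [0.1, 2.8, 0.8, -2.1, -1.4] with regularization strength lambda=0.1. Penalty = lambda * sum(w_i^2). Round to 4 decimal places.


Squaring each weight:
0.1^2 = 0.01
2.8^2 = 7.84
0.8^2 = 0.64
(-2.1)^2 = 4.41
(-1.4)^2 = 1.96
Sum of squares = 14.86
Penalty = 0.1 * 14.86 = 1.4860

1.4860


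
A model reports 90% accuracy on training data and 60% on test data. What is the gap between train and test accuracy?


Gap = train_accuracy - test_accuracy
= 90 - 60
= 30%
This large gap strongly indicates overfitting.

30


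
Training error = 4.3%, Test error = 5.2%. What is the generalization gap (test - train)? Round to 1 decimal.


Generalization gap = test_error - train_error
= 5.2 - 4.3
= 0.9%
A small gap suggests good generalization.

0.9


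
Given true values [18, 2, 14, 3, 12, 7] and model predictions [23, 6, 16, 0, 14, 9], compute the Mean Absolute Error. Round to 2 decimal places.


Absolute errors: [5, 4, 2, 3, 2, 2]
Sum of absolute errors = 18
MAE = 18 / 6 = 3.00

3.00


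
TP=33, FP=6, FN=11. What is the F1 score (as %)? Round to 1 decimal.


Precision = TP / (TP + FP) = 33 / 39 = 0.8462
Recall = TP / (TP + FN) = 33 / 44 = 0.75
F1 = 2 * P * R / (P + R)
= 2 * 0.8462 * 0.75 / (0.8462 + 0.75)
= 1.2692 / 1.5962
= 0.7952
As percentage: 79.5%

79.5


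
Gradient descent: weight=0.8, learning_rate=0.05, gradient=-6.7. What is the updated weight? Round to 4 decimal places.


w_new = w_old - lr * gradient
= 0.8 - 0.05 * -6.7
= 0.8 - (-0.335)
= 1.1350

1.1350


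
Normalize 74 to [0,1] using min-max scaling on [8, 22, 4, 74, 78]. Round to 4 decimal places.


Min = 4, Max = 78
Range = 78 - 4 = 74
Scaled = (x - min) / (max - min)
= (74 - 4) / 74
= 70 / 74
= 0.9459

0.9459


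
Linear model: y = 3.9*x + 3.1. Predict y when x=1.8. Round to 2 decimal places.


y = 3.9 * 1.8 + (3.1)
= 7.02 + (3.1)
= 10.12

10.12


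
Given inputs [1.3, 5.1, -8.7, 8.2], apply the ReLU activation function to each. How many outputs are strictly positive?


ReLU(x) = max(0, x) for each element:
ReLU(1.3) = 1.3
ReLU(5.1) = 5.1
ReLU(-8.7) = 0
ReLU(8.2) = 8.2
Active neurons (>0): 3

3


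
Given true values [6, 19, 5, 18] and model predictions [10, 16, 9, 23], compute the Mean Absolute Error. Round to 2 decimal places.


Absolute errors: [4, 3, 4, 5]
Sum of absolute errors = 16
MAE = 16 / 4 = 4.00

4.00


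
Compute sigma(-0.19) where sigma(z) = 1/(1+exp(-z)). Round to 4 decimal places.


sigmoid(z) = 1 / (1 + exp(-z))
exp(-(-0.19)) = exp(0.19) = 1.2092
1 + 1.2092 = 2.2092
1 / 2.2092 = 0.4526

0.4526


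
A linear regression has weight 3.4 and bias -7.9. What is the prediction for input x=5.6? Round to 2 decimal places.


y = 3.4 * 5.6 + (-7.9)
= 19.04 + (-7.9)
= 11.14

11.14


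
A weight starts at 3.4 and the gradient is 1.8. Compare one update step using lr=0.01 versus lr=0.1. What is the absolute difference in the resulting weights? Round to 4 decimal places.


With lr=0.01: w_new = 3.4 - 0.01 * 1.8 = 3.382
With lr=0.1: w_new = 3.4 - 0.1 * 1.8 = 3.22
Absolute difference = |3.382 - 3.22|
= 0.1620

0.1620


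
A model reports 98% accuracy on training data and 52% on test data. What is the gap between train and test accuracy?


Gap = train_accuracy - test_accuracy
= 98 - 52
= 46%
This large gap strongly indicates overfitting.

46


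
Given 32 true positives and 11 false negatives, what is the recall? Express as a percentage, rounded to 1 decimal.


Recall = TP / (TP + FN) * 100
= 32 / (32 + 11)
= 32 / 43
= 0.7442
= 74.4%

74.4


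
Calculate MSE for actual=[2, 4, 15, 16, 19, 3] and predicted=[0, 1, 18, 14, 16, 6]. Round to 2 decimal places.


Differences: [2, 3, -3, 2, 3, -3]
Squared errors: [4, 9, 9, 4, 9, 9]
Sum of squared errors = 44
MSE = 44 / 6 = 7.33

7.33


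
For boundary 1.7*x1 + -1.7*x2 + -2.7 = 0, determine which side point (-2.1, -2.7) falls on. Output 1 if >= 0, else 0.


Compute 1.7 * -2.1 + -1.7 * -2.7 + -2.7
= -3.57 + 4.59 + -2.7
= -1.68
Since -1.68 < 0, the point is on the negative side.

0


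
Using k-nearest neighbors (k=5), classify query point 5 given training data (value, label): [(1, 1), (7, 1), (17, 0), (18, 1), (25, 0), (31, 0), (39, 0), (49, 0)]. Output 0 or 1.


Distances from query 5:
Point 7 (class 1): distance = 2
Point 1 (class 1): distance = 4
Point 17 (class 0): distance = 12
Point 18 (class 1): distance = 13
Point 25 (class 0): distance = 20
K=5 nearest neighbors: classes = [1, 1, 0, 1, 0]
Votes for class 1: 3 / 5
Majority vote => class 1

1


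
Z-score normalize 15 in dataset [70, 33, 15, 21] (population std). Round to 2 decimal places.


Mean = (70 + 33 + 15 + 21) / 4 = 34.75
Variance = sum((x_i - mean)^2) / n = 456.1875
Std = sqrt(456.1875) = 21.3585
Z = (x - mean) / std
= (15 - 34.75) / 21.3585
= -19.75 / 21.3585
= -0.92

-0.92


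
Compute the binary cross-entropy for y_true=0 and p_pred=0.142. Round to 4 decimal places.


For y=0: Loss = -log(1-p)
= -log(1 - 0.142)
= -log(0.858)
= -(-0.1532)
= 0.1532

0.1532


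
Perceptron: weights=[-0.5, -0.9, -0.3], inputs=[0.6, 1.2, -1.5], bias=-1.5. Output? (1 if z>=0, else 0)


z = w . x + b
= -0.5*0.6 + -0.9*1.2 + -0.3*-1.5 + -1.5
= -0.3 + -1.08 + 0.45 + -1.5
= -0.93 + -1.5
= -2.43
Since z = -2.43 < 0, output = 0

0


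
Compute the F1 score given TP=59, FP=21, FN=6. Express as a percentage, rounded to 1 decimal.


Precision = TP / (TP + FP) = 59 / 80 = 0.7375
Recall = TP / (TP + FN) = 59 / 65 = 0.9077
F1 = 2 * P * R / (P + R)
= 2 * 0.7375 * 0.9077 / (0.7375 + 0.9077)
= 1.3388 / 1.6452
= 0.8138
As percentage: 81.4%

81.4


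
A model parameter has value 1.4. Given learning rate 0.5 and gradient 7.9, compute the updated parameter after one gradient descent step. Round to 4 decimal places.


w_new = w_old - lr * gradient
= 1.4 - 0.5 * 7.9
= 1.4 - (3.95)
= -2.5500

-2.5500


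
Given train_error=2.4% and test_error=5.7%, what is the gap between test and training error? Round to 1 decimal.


Generalization gap = test_error - train_error
= 5.7 - 2.4
= 3.3%
A moderate gap.

3.3


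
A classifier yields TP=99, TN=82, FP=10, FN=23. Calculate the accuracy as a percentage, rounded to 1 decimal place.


Accuracy = (TP + TN) / (TP + TN + FP + FN) * 100
= (99 + 82) / (99 + 82 + 10 + 23)
= 181 / 214
= 0.8458
= 84.6%

84.6


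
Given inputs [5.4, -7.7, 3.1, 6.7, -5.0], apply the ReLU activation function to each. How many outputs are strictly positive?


ReLU(x) = max(0, x) for each element:
ReLU(5.4) = 5.4
ReLU(-7.7) = 0
ReLU(3.1) = 3.1
ReLU(6.7) = 6.7
ReLU(-5.0) = 0
Active neurons (>0): 3

3


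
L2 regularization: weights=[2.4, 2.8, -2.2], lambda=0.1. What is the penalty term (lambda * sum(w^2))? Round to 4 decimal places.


Squaring each weight:
2.4^2 = 5.76
2.8^2 = 7.84
(-2.2)^2 = 4.84
Sum of squares = 18.44
Penalty = 0.1 * 18.44 = 1.8440

1.8440


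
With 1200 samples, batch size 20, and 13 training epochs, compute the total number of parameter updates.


Iterations per epoch = 1200 / 20 = 60
Total updates = iterations_per_epoch * epochs
= 60 * 13
= 780

780


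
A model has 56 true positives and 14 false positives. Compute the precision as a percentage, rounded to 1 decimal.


Precision = TP / (TP + FP) * 100
= 56 / (56 + 14)
= 56 / 70
= 0.8
= 80.0%

80.0


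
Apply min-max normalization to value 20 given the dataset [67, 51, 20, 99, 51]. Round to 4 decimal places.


Min = 20, Max = 99
Range = 99 - 20 = 79
Scaled = (x - min) / (max - min)
= (20 - 20) / 79
= 0 / 79
= 0.0000

0.0000


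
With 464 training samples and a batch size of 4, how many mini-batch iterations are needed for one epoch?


Iterations per epoch = dataset_size / batch_size
= 464 / 4
= 116

116


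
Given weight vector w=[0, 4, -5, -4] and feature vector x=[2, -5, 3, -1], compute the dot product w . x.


Element-wise products:
0 * 2 = 0
4 * -5 = -20
-5 * 3 = -15
-4 * -1 = 4
Sum = 0 + -20 + -15 + 4
= -31

-31


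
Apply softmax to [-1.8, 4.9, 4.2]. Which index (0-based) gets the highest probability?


Softmax is a monotonic transformation, so it preserves the argmax.
We need to find the index of the maximum logit.
Index 0: -1.8
Index 1: 4.9
Index 2: 4.2
Maximum logit = 4.9 at index 1

1


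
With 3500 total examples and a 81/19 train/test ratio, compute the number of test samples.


Train samples = 3500 * 81% = 2835
Test samples = 3500 - 2835
= 665

665


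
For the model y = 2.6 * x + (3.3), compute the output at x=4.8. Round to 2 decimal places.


y = 2.6 * 4.8 + (3.3)
= 12.48 + (3.3)
= 15.78

15.78


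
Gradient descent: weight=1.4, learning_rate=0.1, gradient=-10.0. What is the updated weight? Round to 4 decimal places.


w_new = w_old - lr * gradient
= 1.4 - 0.1 * -10.0
= 1.4 - (-1.0)
= 2.4000

2.4000


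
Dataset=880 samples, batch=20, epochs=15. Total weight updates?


Iterations per epoch = 880 / 20 = 44
Total updates = iterations_per_epoch * epochs
= 44 * 15
= 660

660


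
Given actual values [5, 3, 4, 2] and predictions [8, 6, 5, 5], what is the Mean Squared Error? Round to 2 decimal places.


Differences: [-3, -3, -1, -3]
Squared errors: [9, 9, 1, 9]
Sum of squared errors = 28
MSE = 28 / 4 = 7.00

7.00


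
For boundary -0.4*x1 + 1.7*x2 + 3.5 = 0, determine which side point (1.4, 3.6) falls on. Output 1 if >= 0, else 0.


Compute -0.4 * 1.4 + 1.7 * 3.6 + 3.5
= -0.56 + 6.12 + 3.5
= 9.06
Since 9.06 >= 0, the point is on the positive side.

1


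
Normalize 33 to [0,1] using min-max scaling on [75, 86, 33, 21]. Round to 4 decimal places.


Min = 21, Max = 86
Range = 86 - 21 = 65
Scaled = (x - min) / (max - min)
= (33 - 21) / 65
= 12 / 65
= 0.1846

0.1846


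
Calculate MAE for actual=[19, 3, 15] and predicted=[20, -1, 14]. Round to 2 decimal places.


Absolute errors: [1, 4, 1]
Sum of absolute errors = 6
MAE = 6 / 3 = 2.00

2.00


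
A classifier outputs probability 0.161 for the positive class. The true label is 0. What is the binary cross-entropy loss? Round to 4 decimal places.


For y=0: Loss = -log(1-p)
= -log(1 - 0.161)
= -log(0.839)
= -(-0.1755)
= 0.1755

0.1755


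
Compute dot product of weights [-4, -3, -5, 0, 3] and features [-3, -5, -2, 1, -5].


Element-wise products:
-4 * -3 = 12
-3 * -5 = 15
-5 * -2 = 10
0 * 1 = 0
3 * -5 = -15
Sum = 12 + 15 + 10 + 0 + -15
= 22

22


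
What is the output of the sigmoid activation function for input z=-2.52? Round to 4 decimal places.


sigmoid(z) = 1 / (1 + exp(-z))
exp(-(-2.52)) = exp(2.52) = 12.4286
1 + 12.4286 = 13.4286
1 / 13.4286 = 0.0745

0.0745


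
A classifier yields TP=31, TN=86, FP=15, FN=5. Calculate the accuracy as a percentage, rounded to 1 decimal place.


Accuracy = (TP + TN) / (TP + TN + FP + FN) * 100
= (31 + 86) / (31 + 86 + 15 + 5)
= 117 / 137
= 0.854
= 85.4%

85.4


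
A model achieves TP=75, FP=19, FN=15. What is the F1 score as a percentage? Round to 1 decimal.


Precision = TP / (TP + FP) = 75 / 94 = 0.7979
Recall = TP / (TP + FN) = 75 / 90 = 0.8333
F1 = 2 * P * R / (P + R)
= 2 * 0.7979 * 0.8333 / (0.7979 + 0.8333)
= 1.3298 / 1.6312
= 0.8152
As percentage: 81.5%

81.5


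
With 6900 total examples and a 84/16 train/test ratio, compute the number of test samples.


Train samples = 6900 * 84% = 5796
Test samples = 6900 - 5796
= 1104

1104


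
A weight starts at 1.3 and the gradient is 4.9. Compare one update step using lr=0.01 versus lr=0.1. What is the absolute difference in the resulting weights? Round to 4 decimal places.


With lr=0.01: w_new = 1.3 - 0.01 * 4.9 = 1.251
With lr=0.1: w_new = 1.3 - 0.1 * 4.9 = 0.81
Absolute difference = |1.251 - 0.81|
= 0.4410

0.4410


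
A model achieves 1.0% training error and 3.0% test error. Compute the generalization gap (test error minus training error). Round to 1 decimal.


Generalization gap = test_error - train_error
= 3.0 - 1.0
= 2.0%
A moderate gap.

2.0


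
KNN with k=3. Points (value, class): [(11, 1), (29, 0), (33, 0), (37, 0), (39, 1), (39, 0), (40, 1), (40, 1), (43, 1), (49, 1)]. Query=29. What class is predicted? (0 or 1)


Distances from query 29:
Point 29 (class 0): distance = 0
Point 33 (class 0): distance = 4
Point 37 (class 0): distance = 8
K=3 nearest neighbors: classes = [0, 0, 0]
Votes for class 1: 0 / 3
Majority vote => class 0

0


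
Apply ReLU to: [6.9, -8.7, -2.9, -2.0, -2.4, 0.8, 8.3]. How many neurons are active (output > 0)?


ReLU(x) = max(0, x) for each element:
ReLU(6.9) = 6.9
ReLU(-8.7) = 0
ReLU(-2.9) = 0
ReLU(-2.0) = 0
ReLU(-2.4) = 0
ReLU(0.8) = 0.8
ReLU(8.3) = 8.3
Active neurons (>0): 3

3


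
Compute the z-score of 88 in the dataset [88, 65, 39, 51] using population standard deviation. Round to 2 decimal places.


Mean = (88 + 65 + 39 + 51) / 4 = 60.75
Variance = sum((x_i - mean)^2) / n = 332.1875
Std = sqrt(332.1875) = 18.226
Z = (x - mean) / std
= (88 - 60.75) / 18.226
= 27.25 / 18.226
= 1.50

1.50


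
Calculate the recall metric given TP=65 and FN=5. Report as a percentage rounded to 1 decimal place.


Recall = TP / (TP + FN) * 100
= 65 / (65 + 5)
= 65 / 70
= 0.9286
= 92.9%

92.9


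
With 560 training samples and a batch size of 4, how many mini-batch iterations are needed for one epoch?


Iterations per epoch = dataset_size / batch_size
= 560 / 4
= 140

140


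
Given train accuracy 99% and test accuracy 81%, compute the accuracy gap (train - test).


Gap = train_accuracy - test_accuracy
= 99 - 81
= 18%
This gap suggests the model is overfitting.

18


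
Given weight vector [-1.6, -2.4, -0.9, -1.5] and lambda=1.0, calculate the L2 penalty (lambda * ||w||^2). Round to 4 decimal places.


Squaring each weight:
(-1.6)^2 = 2.56
(-2.4)^2 = 5.76
(-0.9)^2 = 0.81
(-1.5)^2 = 2.25
Sum of squares = 11.38
Penalty = 1.0 * 11.38 = 11.3800

11.3800


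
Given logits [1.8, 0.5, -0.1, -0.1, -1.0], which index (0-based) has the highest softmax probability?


Softmax is a monotonic transformation, so it preserves the argmax.
We need to find the index of the maximum logit.
Index 0: 1.8
Index 1: 0.5
Index 2: -0.1
Index 3: -0.1
Index 4: -1.0
Maximum logit = 1.8 at index 0

0


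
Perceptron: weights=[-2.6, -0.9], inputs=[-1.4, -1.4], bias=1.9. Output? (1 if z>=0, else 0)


z = w . x + b
= -2.6*-1.4 + -0.9*-1.4 + 1.9
= 3.64 + 1.26 + 1.9
= 4.9 + 1.9
= 6.8
Since z = 6.8 >= 0, output = 1

1


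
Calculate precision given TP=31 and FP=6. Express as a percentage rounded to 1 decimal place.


Precision = TP / (TP + FP) * 100
= 31 / (31 + 6)
= 31 / 37
= 0.8378
= 83.8%

83.8


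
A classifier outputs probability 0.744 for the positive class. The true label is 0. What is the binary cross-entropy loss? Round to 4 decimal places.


For y=0: Loss = -log(1-p)
= -log(1 - 0.744)
= -log(0.256)
= -(-1.3626)
= 1.3626

1.3626


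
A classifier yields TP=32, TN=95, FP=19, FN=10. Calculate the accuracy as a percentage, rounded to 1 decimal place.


Accuracy = (TP + TN) / (TP + TN + FP + FN) * 100
= (32 + 95) / (32 + 95 + 19 + 10)
= 127 / 156
= 0.8141
= 81.4%

81.4


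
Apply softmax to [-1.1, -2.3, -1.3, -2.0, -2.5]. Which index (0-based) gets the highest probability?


Softmax is a monotonic transformation, so it preserves the argmax.
We need to find the index of the maximum logit.
Index 0: -1.1
Index 1: -2.3
Index 2: -1.3
Index 3: -2.0
Index 4: -2.5
Maximum logit = -1.1 at index 0

0


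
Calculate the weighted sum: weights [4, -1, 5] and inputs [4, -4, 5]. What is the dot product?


Element-wise products:
4 * 4 = 16
-1 * -4 = 4
5 * 5 = 25
Sum = 16 + 4 + 25
= 45

45


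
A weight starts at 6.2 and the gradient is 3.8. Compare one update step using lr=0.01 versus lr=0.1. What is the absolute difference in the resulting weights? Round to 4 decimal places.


With lr=0.01: w_new = 6.2 - 0.01 * 3.8 = 6.162
With lr=0.1: w_new = 6.2 - 0.1 * 3.8 = 5.82
Absolute difference = |6.162 - 5.82|
= 0.3420

0.3420


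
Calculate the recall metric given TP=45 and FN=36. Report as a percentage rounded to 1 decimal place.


Recall = TP / (TP + FN) * 100
= 45 / (45 + 36)
= 45 / 81
= 0.5556
= 55.6%

55.6


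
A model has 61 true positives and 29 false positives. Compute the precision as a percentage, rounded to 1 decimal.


Precision = TP / (TP + FP) * 100
= 61 / (61 + 29)
= 61 / 90
= 0.6778
= 67.8%

67.8


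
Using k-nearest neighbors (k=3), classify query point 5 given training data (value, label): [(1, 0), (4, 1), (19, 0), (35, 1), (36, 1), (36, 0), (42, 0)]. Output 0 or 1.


Distances from query 5:
Point 4 (class 1): distance = 1
Point 1 (class 0): distance = 4
Point 19 (class 0): distance = 14
K=3 nearest neighbors: classes = [1, 0, 0]
Votes for class 1: 1 / 3
Majority vote => class 0

0


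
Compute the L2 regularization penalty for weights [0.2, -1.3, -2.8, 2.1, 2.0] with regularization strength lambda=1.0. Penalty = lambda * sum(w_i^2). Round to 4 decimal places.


Squaring each weight:
0.2^2 = 0.04
(-1.3)^2 = 1.69
(-2.8)^2 = 7.84
2.1^2 = 4.41
2.0^2 = 4.0
Sum of squares = 17.98
Penalty = 1.0 * 17.98 = 17.9800

17.9800


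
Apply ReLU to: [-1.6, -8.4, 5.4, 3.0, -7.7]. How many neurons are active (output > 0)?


ReLU(x) = max(0, x) for each element:
ReLU(-1.6) = 0
ReLU(-8.4) = 0
ReLU(5.4) = 5.4
ReLU(3.0) = 3.0
ReLU(-7.7) = 0
Active neurons (>0): 2

2


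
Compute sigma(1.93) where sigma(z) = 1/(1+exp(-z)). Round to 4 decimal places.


sigmoid(z) = 1 / (1 + exp(-z))
exp(-(1.93)) = exp(-1.93) = 0.1451
1 + 0.1451 = 1.1451
1 / 1.1451 = 0.8732

0.8732


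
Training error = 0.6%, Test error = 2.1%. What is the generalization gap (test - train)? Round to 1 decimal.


Generalization gap = test_error - train_error
= 2.1 - 0.6
= 1.5%
A small gap suggests good generalization.

1.5


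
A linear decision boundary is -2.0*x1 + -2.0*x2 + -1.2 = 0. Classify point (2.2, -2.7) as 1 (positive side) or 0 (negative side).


Compute -2.0 * 2.2 + -2.0 * -2.7 + -1.2
= -4.4 + 5.4 + -1.2
= -0.2
Since -0.2 < 0, the point is on the negative side.

0


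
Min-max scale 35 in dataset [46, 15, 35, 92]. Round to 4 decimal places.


Min = 15, Max = 92
Range = 92 - 15 = 77
Scaled = (x - min) / (max - min)
= (35 - 15) / 77
= 20 / 77
= 0.2597

0.2597


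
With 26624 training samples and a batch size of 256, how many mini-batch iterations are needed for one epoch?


Iterations per epoch = dataset_size / batch_size
= 26624 / 256
= 104

104


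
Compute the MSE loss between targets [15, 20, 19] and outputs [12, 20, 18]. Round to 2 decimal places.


Differences: [3, 0, 1]
Squared errors: [9, 0, 1]
Sum of squared errors = 10
MSE = 10 / 3 = 3.33

3.33


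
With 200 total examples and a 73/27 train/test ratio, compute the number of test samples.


Train samples = 200 * 73% = 146
Test samples = 200 - 146
= 54

54


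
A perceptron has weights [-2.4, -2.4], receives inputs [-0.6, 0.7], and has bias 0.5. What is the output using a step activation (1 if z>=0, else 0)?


z = w . x + b
= -2.4*-0.6 + -2.4*0.7 + 0.5
= 1.44 + -1.68 + 0.5
= -0.24 + 0.5
= 0.26
Since z = 0.26 >= 0, output = 1

1


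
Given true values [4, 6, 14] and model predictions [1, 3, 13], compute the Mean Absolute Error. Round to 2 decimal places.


Absolute errors: [3, 3, 1]
Sum of absolute errors = 7
MAE = 7 / 3 = 2.33

2.33


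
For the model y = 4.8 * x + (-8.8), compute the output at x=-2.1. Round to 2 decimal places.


y = 4.8 * -2.1 + (-8.8)
= -10.08 + (-8.8)
= -18.88

-18.88


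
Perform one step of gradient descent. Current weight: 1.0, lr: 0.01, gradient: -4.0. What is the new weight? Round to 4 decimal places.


w_new = w_old - lr * gradient
= 1.0 - 0.01 * -4.0
= 1.0 - (-0.04)
= 1.0400

1.0400


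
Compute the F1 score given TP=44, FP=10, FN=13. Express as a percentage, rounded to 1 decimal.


Precision = TP / (TP + FP) = 44 / 54 = 0.8148
Recall = TP / (TP + FN) = 44 / 57 = 0.7719
F1 = 2 * P * R / (P + R)
= 2 * 0.8148 * 0.7719 / (0.8148 + 0.7719)
= 1.258 / 1.5867
= 0.7928
As percentage: 79.3%

79.3


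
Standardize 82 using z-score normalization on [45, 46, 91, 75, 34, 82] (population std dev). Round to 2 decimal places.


Mean = (45 + 46 + 91 + 75 + 34 + 82) / 6 = 62.1667
Variance = sum((x_i - mean)^2) / n = 456.4722
Std = sqrt(456.4722) = 21.3652
Z = (x - mean) / std
= (82 - 62.1667) / 21.3652
= 19.8333 / 21.3652
= 0.93

0.93


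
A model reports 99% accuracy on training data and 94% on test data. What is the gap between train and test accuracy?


Gap = train_accuracy - test_accuracy
= 99 - 94
= 5%
This moderate gap may indicate mild overfitting.

5


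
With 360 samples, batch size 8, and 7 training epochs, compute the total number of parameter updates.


Iterations per epoch = 360 / 8 = 45
Total updates = iterations_per_epoch * epochs
= 45 * 7
= 315

315


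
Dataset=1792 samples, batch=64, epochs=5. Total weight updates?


Iterations per epoch = 1792 / 64 = 28
Total updates = iterations_per_epoch * epochs
= 28 * 5
= 140

140


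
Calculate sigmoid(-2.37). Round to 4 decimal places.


sigmoid(z) = 1 / (1 + exp(-z))
exp(-(-2.37)) = exp(2.37) = 10.6974
1 + 10.6974 = 11.6974
1 / 11.6974 = 0.0855

0.0855


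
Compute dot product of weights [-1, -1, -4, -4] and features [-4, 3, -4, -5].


Element-wise products:
-1 * -4 = 4
-1 * 3 = -3
-4 * -4 = 16
-4 * -5 = 20
Sum = 4 + -3 + 16 + 20
= 37

37


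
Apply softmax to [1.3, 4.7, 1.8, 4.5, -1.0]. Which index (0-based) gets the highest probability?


Softmax is a monotonic transformation, so it preserves the argmax.
We need to find the index of the maximum logit.
Index 0: 1.3
Index 1: 4.7
Index 2: 1.8
Index 3: 4.5
Index 4: -1.0
Maximum logit = 4.7 at index 1

1


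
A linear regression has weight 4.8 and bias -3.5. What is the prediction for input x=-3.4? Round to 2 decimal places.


y = 4.8 * -3.4 + (-3.5)
= -16.32 + (-3.5)
= -19.82

-19.82


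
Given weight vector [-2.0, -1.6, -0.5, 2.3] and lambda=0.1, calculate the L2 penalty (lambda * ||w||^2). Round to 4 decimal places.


Squaring each weight:
(-2.0)^2 = 4.0
(-1.6)^2 = 2.56
(-0.5)^2 = 0.25
2.3^2 = 5.29
Sum of squares = 12.1
Penalty = 0.1 * 12.1 = 1.2100

1.2100


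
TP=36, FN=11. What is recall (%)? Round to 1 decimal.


Recall = TP / (TP + FN) * 100
= 36 / (36 + 11)
= 36 / 47
= 0.766
= 76.6%

76.6


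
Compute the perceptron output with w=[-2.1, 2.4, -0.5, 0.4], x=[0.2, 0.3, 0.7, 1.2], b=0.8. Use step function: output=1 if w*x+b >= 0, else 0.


z = w . x + b
= -2.1*0.2 + 2.4*0.3 + -0.5*0.7 + 0.4*1.2 + 0.8
= -0.42 + 0.72 + -0.35 + 0.48 + 0.8
= 0.43 + 0.8
= 1.23
Since z = 1.23 >= 0, output = 1

1


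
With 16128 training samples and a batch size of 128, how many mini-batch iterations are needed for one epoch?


Iterations per epoch = dataset_size / batch_size
= 16128 / 128
= 126

126


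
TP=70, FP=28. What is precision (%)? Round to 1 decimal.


Precision = TP / (TP + FP) * 100
= 70 / (70 + 28)
= 70 / 98
= 0.7143
= 71.4%

71.4


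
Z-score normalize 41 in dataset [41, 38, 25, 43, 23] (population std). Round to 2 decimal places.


Mean = (41 + 38 + 25 + 43 + 23) / 5 = 34.0
Variance = sum((x_i - mean)^2) / n = 69.6
Std = sqrt(69.6) = 8.3427
Z = (x - mean) / std
= (41 - 34.0) / 8.3427
= 7.0 / 8.3427
= 0.84

0.84


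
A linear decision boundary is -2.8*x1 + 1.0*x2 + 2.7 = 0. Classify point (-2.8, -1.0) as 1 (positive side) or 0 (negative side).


Compute -2.8 * -2.8 + 1.0 * -1.0 + 2.7
= 7.84 + -1.0 + 2.7
= 9.54
Since 9.54 >= 0, the point is on the positive side.

1


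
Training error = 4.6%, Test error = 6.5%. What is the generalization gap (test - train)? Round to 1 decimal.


Generalization gap = test_error - train_error
= 6.5 - 4.6
= 1.9%
A small gap suggests good generalization.

1.9


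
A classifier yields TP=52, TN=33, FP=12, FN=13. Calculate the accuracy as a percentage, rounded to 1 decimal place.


Accuracy = (TP + TN) / (TP + TN + FP + FN) * 100
= (52 + 33) / (52 + 33 + 12 + 13)
= 85 / 110
= 0.7727
= 77.3%

77.3


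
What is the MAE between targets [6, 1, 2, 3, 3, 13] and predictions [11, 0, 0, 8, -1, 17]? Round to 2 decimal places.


Absolute errors: [5, 1, 2, 5, 4, 4]
Sum of absolute errors = 21
MAE = 21 / 6 = 3.50

3.50


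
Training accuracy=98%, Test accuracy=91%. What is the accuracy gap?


Gap = train_accuracy - test_accuracy
= 98 - 91
= 7%
This moderate gap may indicate mild overfitting.

7


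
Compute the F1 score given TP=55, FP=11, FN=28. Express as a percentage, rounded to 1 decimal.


Precision = TP / (TP + FP) = 55 / 66 = 0.8333
Recall = TP / (TP + FN) = 55 / 83 = 0.6627
F1 = 2 * P * R / (P + R)
= 2 * 0.8333 * 0.6627 / (0.8333 + 0.6627)
= 1.1044 / 1.496
= 0.7383
As percentage: 73.8%

73.8


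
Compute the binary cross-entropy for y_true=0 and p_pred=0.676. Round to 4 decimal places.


For y=0: Loss = -log(1-p)
= -log(1 - 0.676)
= -log(0.324)
= -(-1.127)
= 1.1270

1.1270


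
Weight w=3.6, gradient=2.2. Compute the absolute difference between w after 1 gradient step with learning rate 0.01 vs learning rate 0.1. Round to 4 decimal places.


With lr=0.01: w_new = 3.6 - 0.01 * 2.2 = 3.578
With lr=0.1: w_new = 3.6 - 0.1 * 2.2 = 3.38
Absolute difference = |3.578 - 3.38|
= 0.1980

0.1980


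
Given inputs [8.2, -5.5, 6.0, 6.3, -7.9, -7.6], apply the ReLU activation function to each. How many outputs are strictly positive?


ReLU(x) = max(0, x) for each element:
ReLU(8.2) = 8.2
ReLU(-5.5) = 0
ReLU(6.0) = 6.0
ReLU(6.3) = 6.3
ReLU(-7.9) = 0
ReLU(-7.6) = 0
Active neurons (>0): 3

3


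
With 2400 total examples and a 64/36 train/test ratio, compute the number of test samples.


Train samples = 2400 * 64% = 1536
Test samples = 2400 - 1536
= 864

864


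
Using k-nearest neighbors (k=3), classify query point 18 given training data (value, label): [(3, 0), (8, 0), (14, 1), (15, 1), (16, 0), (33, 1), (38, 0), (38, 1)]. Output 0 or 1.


Distances from query 18:
Point 16 (class 0): distance = 2
Point 15 (class 1): distance = 3
Point 14 (class 1): distance = 4
K=3 nearest neighbors: classes = [0, 1, 1]
Votes for class 1: 2 / 3
Majority vote => class 1

1


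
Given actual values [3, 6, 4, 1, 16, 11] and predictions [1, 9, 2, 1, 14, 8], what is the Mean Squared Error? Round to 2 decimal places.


Differences: [2, -3, 2, 0, 2, 3]
Squared errors: [4, 9, 4, 0, 4, 9]
Sum of squared errors = 30
MSE = 30 / 6 = 5.00

5.00


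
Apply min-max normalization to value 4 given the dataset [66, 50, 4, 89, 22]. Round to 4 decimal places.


Min = 4, Max = 89
Range = 89 - 4 = 85
Scaled = (x - min) / (max - min)
= (4 - 4) / 85
= 0 / 85
= 0.0000

0.0000


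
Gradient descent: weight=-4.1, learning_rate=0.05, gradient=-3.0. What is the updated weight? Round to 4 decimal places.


w_new = w_old - lr * gradient
= -4.1 - 0.05 * -3.0
= -4.1 - (-0.15)
= -3.9500

-3.9500


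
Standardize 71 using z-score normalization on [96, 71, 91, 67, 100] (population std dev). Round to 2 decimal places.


Mean = (96 + 71 + 91 + 67 + 100) / 5 = 85.0
Variance = sum((x_i - mean)^2) / n = 180.4
Std = sqrt(180.4) = 13.4313
Z = (x - mean) / std
= (71 - 85.0) / 13.4313
= -14.0 / 13.4313
= -1.04

-1.04


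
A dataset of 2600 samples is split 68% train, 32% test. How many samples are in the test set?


Train samples = 2600 * 68% = 1768
Test samples = 2600 - 1768
= 832

832


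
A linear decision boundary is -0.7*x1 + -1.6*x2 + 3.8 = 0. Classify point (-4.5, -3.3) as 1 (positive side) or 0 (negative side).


Compute -0.7 * -4.5 + -1.6 * -3.3 + 3.8
= 3.15 + 5.28 + 3.8
= 12.23
Since 12.23 >= 0, the point is on the positive side.

1


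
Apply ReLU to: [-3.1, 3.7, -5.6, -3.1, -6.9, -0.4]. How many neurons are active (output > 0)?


ReLU(x) = max(0, x) for each element:
ReLU(-3.1) = 0
ReLU(3.7) = 3.7
ReLU(-5.6) = 0
ReLU(-3.1) = 0
ReLU(-6.9) = 0
ReLU(-0.4) = 0
Active neurons (>0): 1

1


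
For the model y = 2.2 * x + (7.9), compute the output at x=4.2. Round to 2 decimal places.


y = 2.2 * 4.2 + (7.9)
= 9.24 + (7.9)
= 17.14

17.14


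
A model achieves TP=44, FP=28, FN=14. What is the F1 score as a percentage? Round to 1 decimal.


Precision = TP / (TP + FP) = 44 / 72 = 0.6111
Recall = TP / (TP + FN) = 44 / 58 = 0.7586
F1 = 2 * P * R / (P + R)
= 2 * 0.6111 * 0.7586 / (0.6111 + 0.7586)
= 0.9272 / 1.3697
= 0.6769
As percentage: 67.7%

67.7


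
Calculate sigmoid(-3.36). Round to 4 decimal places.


sigmoid(z) = 1 / (1 + exp(-z))
exp(-(-3.36)) = exp(3.36) = 28.7892
1 + 28.7892 = 29.7892
1 / 29.7892 = 0.0336

0.0336


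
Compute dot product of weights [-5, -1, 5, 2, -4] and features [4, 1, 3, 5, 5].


Element-wise products:
-5 * 4 = -20
-1 * 1 = -1
5 * 3 = 15
2 * 5 = 10
-4 * 5 = -20
Sum = -20 + -1 + 15 + 10 + -20
= -16

-16


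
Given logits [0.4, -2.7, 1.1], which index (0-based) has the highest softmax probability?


Softmax is a monotonic transformation, so it preserves the argmax.
We need to find the index of the maximum logit.
Index 0: 0.4
Index 1: -2.7
Index 2: 1.1
Maximum logit = 1.1 at index 2

2


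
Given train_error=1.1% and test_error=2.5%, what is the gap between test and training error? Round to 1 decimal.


Generalization gap = test_error - train_error
= 2.5 - 1.1
= 1.4%
A small gap suggests good generalization.

1.4


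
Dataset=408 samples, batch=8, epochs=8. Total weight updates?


Iterations per epoch = 408 / 8 = 51
Total updates = iterations_per_epoch * epochs
= 51 * 8
= 408

408
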